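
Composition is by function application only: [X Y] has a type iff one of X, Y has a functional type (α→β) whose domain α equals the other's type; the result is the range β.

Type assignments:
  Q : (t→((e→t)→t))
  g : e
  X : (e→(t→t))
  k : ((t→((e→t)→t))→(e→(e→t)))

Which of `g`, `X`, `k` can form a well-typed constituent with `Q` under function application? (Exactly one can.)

k

g : e — no; Q wants t, and g wants nothing (atomic).
X : (e→(t→t)) — no; Q wants t, and X wants e.
k — combines: k : ((t→((e→t)→t))→(e→(e→t))) takes Q : (t→((e→t)→t)) as argument, giving (e→(e→t)).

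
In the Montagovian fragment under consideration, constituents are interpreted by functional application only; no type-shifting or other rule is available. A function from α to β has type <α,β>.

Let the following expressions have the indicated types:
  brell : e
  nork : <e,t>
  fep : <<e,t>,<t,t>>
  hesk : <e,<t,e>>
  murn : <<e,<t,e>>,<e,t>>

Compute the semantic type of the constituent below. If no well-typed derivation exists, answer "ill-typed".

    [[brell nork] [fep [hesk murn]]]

At [brell nork], nork : <e,t> takes brell : e, giving t.
At [hesk murn], murn : <<e,<t,e>>,<e,t>> takes hesk : <e,<t,e>>, giving <e,t>.
At [fep [hesk murn]], fep : <<e,t>,<t,t>> takes [hesk murn] : <e,t>, giving <t,t>.
At [[brell nork] [fep [hesk murn]]], [fep [hesk murn]] : <t,t> takes [brell nork] : t, giving t.

t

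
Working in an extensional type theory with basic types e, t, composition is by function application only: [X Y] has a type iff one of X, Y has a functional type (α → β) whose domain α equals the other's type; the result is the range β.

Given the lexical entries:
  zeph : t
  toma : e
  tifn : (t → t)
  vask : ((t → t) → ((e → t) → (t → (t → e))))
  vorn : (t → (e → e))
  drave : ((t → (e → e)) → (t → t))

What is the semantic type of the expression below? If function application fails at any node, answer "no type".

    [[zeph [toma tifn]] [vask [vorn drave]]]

no type

[toma tifn]: e with (t → t) — neither is a function whose domain matches the other; composition fails here.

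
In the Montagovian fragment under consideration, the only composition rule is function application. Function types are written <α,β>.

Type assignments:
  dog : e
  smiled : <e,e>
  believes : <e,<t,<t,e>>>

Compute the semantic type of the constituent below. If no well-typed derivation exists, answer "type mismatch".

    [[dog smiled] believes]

<t,<t,e>>

[dog smiled]: functor smiled : <e,e>, argument dog : e; result e.
[[dog smiled] believes]: functor believes : <e,<t,<t,e>>>, argument [dog smiled] : e; result <t,<t,e>>.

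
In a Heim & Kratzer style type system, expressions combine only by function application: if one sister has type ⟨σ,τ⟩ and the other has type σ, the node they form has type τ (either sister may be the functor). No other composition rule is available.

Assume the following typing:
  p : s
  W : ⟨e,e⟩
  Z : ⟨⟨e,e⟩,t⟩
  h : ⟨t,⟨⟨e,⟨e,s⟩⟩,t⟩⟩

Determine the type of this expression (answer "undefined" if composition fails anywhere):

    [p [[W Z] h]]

undefined

[W Z]: functor Z : ⟨⟨e,e⟩,t⟩, argument W : ⟨e,e⟩; result t.
[[W Z] h]: functor h : ⟨t,⟨⟨e,⟨e,s⟩⟩,t⟩⟩, argument [W Z] : t; result ⟨⟨e,⟨e,s⟩⟩,t⟩.
[p [[W Z] h]]: s and ⟨⟨e,⟨e,s⟩⟩,t⟩ cannot combine by function application — type clash.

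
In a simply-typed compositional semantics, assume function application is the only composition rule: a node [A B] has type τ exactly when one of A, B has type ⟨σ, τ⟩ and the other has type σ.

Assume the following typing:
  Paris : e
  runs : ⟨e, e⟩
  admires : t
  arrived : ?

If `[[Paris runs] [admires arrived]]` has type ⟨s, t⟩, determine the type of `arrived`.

⟨t, ⟨e, ⟨s, t⟩⟩⟩

For [[Paris runs] [admires arrived]] to have type ⟨s, t⟩ with [Paris runs] of type e, [admires arrived] must be the function: [admires arrived] : ⟨e, ⟨s, t⟩⟩.
For [admires arrived] to have type ⟨e, ⟨s, t⟩⟩ with admires of type t, arrived must be the function: arrived : ⟨t, ⟨e, ⟨s, t⟩⟩⟩.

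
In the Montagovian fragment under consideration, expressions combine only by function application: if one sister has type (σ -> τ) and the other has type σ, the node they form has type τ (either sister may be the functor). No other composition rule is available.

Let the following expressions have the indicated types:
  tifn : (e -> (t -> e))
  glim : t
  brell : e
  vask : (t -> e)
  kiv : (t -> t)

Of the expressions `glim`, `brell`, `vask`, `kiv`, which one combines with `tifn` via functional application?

glim : t — does not combine with tifn.
brell — combines: tifn : (e -> (t -> e)) takes brell : e as argument, giving (t -> e).
vask : (t -> e) — does not combine with tifn.
kiv : (t -> t) — does not combine with tifn.

brell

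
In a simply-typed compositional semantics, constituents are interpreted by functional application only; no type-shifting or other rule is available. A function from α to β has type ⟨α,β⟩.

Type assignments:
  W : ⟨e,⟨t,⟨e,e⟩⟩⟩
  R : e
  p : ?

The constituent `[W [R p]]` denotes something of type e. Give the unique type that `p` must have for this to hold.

⟨e,⟨⟨e,⟨t,⟨e,e⟩⟩⟩,e⟩⟩

At [W [R p]] (required: e): W is ⟨e,⟨t,⟨e,e⟩⟩⟩, which is not a function with range e; hence [R p] is the functor — type ⟨⟨e,⟨t,⟨e,e⟩⟩⟩,e⟩.
At [R p] (required: ⟨⟨e,⟨t,⟨e,e⟩⟩⟩,e⟩): R is e, which is not a function with range ⟨⟨e,⟨t,⟨e,e⟩⟩⟩,e⟩; hence p is the functor — type ⟨e,⟨⟨e,⟨t,⟨e,e⟩⟩⟩,e⟩⟩.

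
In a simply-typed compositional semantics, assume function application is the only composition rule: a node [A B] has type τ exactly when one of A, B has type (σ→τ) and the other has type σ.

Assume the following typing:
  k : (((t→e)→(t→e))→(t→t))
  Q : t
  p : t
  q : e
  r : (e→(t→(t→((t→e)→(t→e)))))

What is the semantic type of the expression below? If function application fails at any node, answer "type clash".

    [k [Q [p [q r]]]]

(t→t)

[q r]: r is (e→(t→(t→((t→e)→(t→e))))), q is e; result (t→(t→((t→e)→(t→e)))).
[p [q r]]: [q r] is (t→(t→((t→e)→(t→e)))), p is t; result (t→((t→e)→(t→e))).
[Q [p [q r]]]: [p [q r]] is (t→((t→e)→(t→e))), Q is t; result ((t→e)→(t→e)).
[k [Q [p [q r]]]]: k is (((t→e)→(t→e))→(t→t)), [Q [p [q r]]] is ((t→e)→(t→e)); result (t→t).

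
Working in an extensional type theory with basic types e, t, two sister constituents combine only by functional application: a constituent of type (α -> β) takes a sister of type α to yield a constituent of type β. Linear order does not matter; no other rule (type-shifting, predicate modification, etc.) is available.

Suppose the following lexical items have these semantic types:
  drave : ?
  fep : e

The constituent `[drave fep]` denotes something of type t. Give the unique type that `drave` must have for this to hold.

(e -> t)

[drave fep] must have type t. The sister fep has type e; that is not a function onto t, so drave must be the functor, of type (e -> t).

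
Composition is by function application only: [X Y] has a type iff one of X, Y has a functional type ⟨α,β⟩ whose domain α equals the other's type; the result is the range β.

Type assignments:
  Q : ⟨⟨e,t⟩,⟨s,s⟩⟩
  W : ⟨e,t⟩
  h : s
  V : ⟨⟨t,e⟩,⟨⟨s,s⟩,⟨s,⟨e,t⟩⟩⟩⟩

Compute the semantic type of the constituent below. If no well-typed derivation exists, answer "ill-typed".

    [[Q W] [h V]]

ill-typed

At [Q W], Q : ⟨⟨e,t⟩,⟨s,s⟩⟩ takes W : ⟨e,t⟩, giving ⟨s,s⟩.
At [h V]: neither s nor ⟨⟨t,e⟩,⟨⟨s,s⟩,⟨s,⟨e,t⟩⟩⟩⟩ can take the other as argument; the node is ill-typed.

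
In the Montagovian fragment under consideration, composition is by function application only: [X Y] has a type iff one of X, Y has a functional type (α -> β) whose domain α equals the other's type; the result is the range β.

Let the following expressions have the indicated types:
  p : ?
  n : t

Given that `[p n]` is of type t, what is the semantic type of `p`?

At [p n] (required: t): n is t, which is not a function with range t; hence p is the functor — type (t -> t).

(t -> t)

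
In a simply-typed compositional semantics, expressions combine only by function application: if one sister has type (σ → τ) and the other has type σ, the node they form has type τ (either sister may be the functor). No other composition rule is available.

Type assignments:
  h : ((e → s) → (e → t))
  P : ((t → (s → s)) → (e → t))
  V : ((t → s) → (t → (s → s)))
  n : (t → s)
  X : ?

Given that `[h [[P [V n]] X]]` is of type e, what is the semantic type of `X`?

((e → t) → (((e → s) → (e → t)) → e))

At [h [[P [V n]] X]] (required: e): h is ((e → s) → (e → t)), which is not a function with range e; hence [[P [V n]] X] is the functor — type (((e → s) → (e → t)) → e).
At [[P [V n]] X] (required: (((e → s) → (e → t)) → e)): [P [V n]] is (e → t), which is not a function with range (((e → s) → (e → t)) → e); hence X is the functor — type ((e → t) → (((e → s) → (e → t)) → e)).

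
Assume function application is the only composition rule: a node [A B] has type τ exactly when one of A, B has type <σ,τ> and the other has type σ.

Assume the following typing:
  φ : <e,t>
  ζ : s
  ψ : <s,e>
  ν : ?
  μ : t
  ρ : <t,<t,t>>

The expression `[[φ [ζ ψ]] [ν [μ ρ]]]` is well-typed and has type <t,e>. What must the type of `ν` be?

<<t,t>,<t,<t,e>>>

[[φ [ζ ψ]] [ν [μ ρ]]] must have type <t,e>. The sister [φ [ζ ψ]] has type t; that is not a function onto <t,e>, so [ν [μ ρ]] must be the functor, of type <t,<t,e>>.
[ν [μ ρ]] must have type <t,<t,e>>. The sister [μ ρ] has type <t,t>; that is not a function onto <t,<t,e>>, so ν must be the functor, of type <<t,t>,<t,<t,e>>>.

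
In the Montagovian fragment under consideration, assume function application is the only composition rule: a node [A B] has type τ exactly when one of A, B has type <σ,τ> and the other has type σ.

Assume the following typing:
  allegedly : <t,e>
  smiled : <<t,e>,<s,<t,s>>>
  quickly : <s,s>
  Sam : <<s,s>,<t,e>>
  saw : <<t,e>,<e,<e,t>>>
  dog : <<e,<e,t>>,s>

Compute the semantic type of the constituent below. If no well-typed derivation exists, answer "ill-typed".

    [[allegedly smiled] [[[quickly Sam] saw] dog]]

[allegedly smiled]: <<t,e>,<s,<t,s>>> applied to <t,e> yields <s,<t,s>>.
[quickly Sam]: <<s,s>,<t,e>> applied to <s,s> yields <t,e>.
[[quickly Sam] saw]: <<t,e>,<e,<e,t>>> applied to <t,e> yields <e,<e,t>>.
[[[quickly Sam] saw] dog]: <<e,<e,t>>,s> applied to <e,<e,t>> yields s.
[[allegedly smiled] [[[quickly Sam] saw] dog]]: <s,<t,s>> applied to s yields <t,s>.

<t,s>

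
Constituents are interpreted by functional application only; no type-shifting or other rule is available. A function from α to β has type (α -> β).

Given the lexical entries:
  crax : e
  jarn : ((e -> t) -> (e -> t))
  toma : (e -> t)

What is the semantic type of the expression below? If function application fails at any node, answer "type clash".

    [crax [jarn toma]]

t

At [jarn toma], jarn : ((e -> t) -> (e -> t)) takes toma : (e -> t), giving (e -> t).
At [crax [jarn toma]], [jarn toma] : (e -> t) takes crax : e, giving t.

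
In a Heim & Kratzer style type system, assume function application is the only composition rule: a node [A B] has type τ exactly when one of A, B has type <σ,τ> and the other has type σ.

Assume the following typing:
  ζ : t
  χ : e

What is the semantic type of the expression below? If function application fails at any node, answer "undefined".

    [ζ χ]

[ζ χ]: t and e cannot combine by function application — type clash.

undefined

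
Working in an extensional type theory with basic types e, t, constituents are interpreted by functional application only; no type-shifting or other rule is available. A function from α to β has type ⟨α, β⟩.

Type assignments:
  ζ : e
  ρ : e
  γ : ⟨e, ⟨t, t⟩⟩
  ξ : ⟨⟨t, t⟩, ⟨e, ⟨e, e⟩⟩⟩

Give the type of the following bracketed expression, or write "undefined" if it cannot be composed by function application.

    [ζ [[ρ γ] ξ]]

[ρ γ] — γ of type ⟨e, ⟨t, t⟩⟩ combines with ρ of type e: type ⟨t, t⟩.
[[ρ γ] ξ] — ξ of type ⟨⟨t, t⟩, ⟨e, ⟨e, e⟩⟩⟩ combines with [ρ γ] of type ⟨t, t⟩: type ⟨e, ⟨e, e⟩⟩.
[ζ [[ρ γ] ξ]] — [[ρ γ] ξ] of type ⟨e, ⟨e, e⟩⟩ combines with ζ of type e: type ⟨e, e⟩.

⟨e, e⟩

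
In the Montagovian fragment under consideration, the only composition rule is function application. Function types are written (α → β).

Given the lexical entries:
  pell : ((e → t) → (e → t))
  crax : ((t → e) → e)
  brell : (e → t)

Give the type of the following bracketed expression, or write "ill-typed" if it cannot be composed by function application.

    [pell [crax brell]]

ill-typed

[crax brell]: ((t → e) → e) with (e → t) — neither is a function whose domain matches the other; composition fails here.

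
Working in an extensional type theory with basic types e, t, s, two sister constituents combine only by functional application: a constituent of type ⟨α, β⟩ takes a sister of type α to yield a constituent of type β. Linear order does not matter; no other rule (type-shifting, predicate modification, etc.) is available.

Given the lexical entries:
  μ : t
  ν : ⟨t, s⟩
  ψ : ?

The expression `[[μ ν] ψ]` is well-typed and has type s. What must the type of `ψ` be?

[[μ ν] ψ] must have type s. The sister [μ ν] has type s; that is not a function onto s, so ψ must be the functor, of type ⟨s, s⟩.

⟨s, s⟩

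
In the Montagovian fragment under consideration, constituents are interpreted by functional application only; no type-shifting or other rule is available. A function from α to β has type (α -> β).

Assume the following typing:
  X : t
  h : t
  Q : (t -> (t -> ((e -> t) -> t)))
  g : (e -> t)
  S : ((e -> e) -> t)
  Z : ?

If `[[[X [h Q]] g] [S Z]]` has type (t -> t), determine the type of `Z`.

(((e -> e) -> t) -> (t -> (t -> t)))

At [[[X [h Q]] g] [S Z]] (required: (t -> t)): [[X [h Q]] g] is t, which is not a function with range (t -> t); hence [S Z] is the functor — type (t -> (t -> t)).
At [S Z] (required: (t -> (t -> t))): S is ((e -> e) -> t), which is not a function with range (t -> (t -> t)); hence Z is the functor — type (((e -> e) -> t) -> (t -> (t -> t))).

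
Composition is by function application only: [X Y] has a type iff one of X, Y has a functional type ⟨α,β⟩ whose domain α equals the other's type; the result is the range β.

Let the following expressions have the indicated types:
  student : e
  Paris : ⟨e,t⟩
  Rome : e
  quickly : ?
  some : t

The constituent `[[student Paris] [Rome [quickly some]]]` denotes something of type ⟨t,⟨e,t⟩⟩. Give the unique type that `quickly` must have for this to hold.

⟨t,⟨e,⟨t,⟨t,⟨e,t⟩⟩⟩⟩⟩

[[student Paris] [Rome [quickly some]]] must have type ⟨t,⟨e,t⟩⟩. The sister [student Paris] has type t; that is not a function onto ⟨t,⟨e,t⟩⟩, so [Rome [quickly some]] must be the functor, of type ⟨t,⟨t,⟨e,t⟩⟩⟩.
[Rome [quickly some]] must have type ⟨t,⟨t,⟨e,t⟩⟩⟩. The sister Rome has type e; that is not a function onto ⟨t,⟨t,⟨e,t⟩⟩⟩, so [quickly some] must be the functor, of type ⟨e,⟨t,⟨t,⟨e,t⟩⟩⟩⟩.
[quickly some] must have type ⟨e,⟨t,⟨t,⟨e,t⟩⟩⟩⟩. The sister some has type t; that is not a function onto ⟨e,⟨t,⟨t,⟨e,t⟩⟩⟩⟩, so quickly must be the functor, of type ⟨t,⟨e,⟨t,⟨t,⟨e,t⟩⟩⟩⟩⟩.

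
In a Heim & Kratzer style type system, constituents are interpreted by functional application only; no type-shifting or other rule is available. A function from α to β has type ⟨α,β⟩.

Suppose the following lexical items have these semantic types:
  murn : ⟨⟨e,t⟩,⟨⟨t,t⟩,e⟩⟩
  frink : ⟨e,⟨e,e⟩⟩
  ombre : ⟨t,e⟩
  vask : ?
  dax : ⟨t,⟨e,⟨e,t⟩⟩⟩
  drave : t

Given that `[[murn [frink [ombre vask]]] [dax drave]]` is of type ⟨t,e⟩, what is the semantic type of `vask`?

For [[murn [frink [ombre vask]]] [dax drave]] to have type ⟨t,e⟩ with [dax drave] of type ⟨e,⟨e,t⟩⟩, [murn [frink [ombre vask]]] must be the function: [murn [frink [ombre vask]]] : ⟨⟨e,⟨e,t⟩⟩,⟨t,e⟩⟩.
For [murn [frink [ombre vask]]] to have type ⟨⟨e,⟨e,t⟩⟩,⟨t,e⟩⟩ with murn of type ⟨⟨e,t⟩,⟨⟨t,t⟩,e⟩⟩, [frink [ombre vask]] must be the function: [frink [ombre vask]] : ⟨⟨⟨e,t⟩,⟨⟨t,t⟩,e⟩⟩,⟨⟨e,⟨e,t⟩⟩,⟨t,e⟩⟩⟩.
For [frink [ombre vask]] to have type ⟨⟨⟨e,t⟩,⟨⟨t,t⟩,e⟩⟩,⟨⟨e,⟨e,t⟩⟩,⟨t,e⟩⟩⟩ with frink of type ⟨e,⟨e,e⟩⟩, [ombre vask] must be the function: [ombre vask] : ⟨⟨e,⟨e,e⟩⟩,⟨⟨⟨e,t⟩,⟨⟨t,t⟩,e⟩⟩,⟨⟨e,⟨e,t⟩⟩,⟨t,e⟩⟩⟩⟩.
For [ombre vask] to have type ⟨⟨e,⟨e,e⟩⟩,⟨⟨⟨e,t⟩,⟨⟨t,t⟩,e⟩⟩,⟨⟨e,⟨e,t⟩⟩,⟨t,e⟩⟩⟩⟩ with ombre of type ⟨t,e⟩, vask must be the function: vask : ⟨⟨t,e⟩,⟨⟨e,⟨e,e⟩⟩,⟨⟨⟨e,t⟩,⟨⟨t,t⟩,e⟩⟩,⟨⟨e,⟨e,t⟩⟩,⟨t,e⟩⟩⟩⟩⟩.

⟨⟨t,e⟩,⟨⟨e,⟨e,e⟩⟩,⟨⟨⟨e,t⟩,⟨⟨t,t⟩,e⟩⟩,⟨⟨e,⟨e,t⟩⟩,⟨t,e⟩⟩⟩⟩⟩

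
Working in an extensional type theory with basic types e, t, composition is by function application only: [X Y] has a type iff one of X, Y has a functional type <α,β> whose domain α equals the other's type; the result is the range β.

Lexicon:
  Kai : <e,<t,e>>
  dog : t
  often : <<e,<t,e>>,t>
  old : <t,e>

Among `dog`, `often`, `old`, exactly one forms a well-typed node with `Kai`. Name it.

dog : t — Kai needs e; dog needs nothing (atomic); neither fits.
often — combines: often : <<e,<t,e>>,t> takes Kai : <e,<t,e>> as argument, giving t.
old : <t,e> — Kai needs e; old needs t; neither fits.

often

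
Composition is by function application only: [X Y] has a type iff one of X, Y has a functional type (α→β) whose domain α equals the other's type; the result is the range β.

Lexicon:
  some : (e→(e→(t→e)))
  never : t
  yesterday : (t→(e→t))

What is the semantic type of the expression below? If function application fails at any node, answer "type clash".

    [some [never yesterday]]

type clash

[never yesterday]: (t→(e→t)) applied to t yields (e→t).
[some [never yesterday]]: (e→(e→(t→e))) with (e→t) — neither is a function whose domain matches the other; composition fails here.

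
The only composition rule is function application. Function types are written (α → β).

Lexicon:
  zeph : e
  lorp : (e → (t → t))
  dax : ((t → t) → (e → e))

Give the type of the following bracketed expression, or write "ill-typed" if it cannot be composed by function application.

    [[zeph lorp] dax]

(e → e)

[zeph lorp]: lorp is (e → (t → t)), zeph is e; result (t → t).
[[zeph lorp] dax]: dax is ((t → t) → (e → e)), [zeph lorp] is (t → t); result (e → e).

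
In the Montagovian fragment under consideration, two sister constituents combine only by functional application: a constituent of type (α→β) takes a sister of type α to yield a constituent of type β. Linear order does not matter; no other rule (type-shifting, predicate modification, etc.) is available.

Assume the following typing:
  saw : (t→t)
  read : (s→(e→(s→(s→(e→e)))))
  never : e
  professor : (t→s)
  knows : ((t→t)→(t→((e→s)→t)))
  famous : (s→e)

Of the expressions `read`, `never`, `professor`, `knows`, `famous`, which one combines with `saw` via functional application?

read : (s→(e→(s→(s→(e→e))))) — neither side's domain matches the other.
never : e — neither side's domain matches the other.
professor : (t→s) — neither side's domain matches the other.
knows — combines: knows : ((t→t)→(t→((e→s)→t))) takes saw : (t→t) as argument, giving (t→((e→s)→t)).
famous : (s→e) — neither side's domain matches the other.

knows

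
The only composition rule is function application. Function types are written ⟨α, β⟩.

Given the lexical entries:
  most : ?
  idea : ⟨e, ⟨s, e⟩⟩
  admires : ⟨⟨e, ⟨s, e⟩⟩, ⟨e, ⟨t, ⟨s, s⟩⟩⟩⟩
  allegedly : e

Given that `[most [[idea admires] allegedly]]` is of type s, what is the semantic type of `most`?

For [most [[idea admires] allegedly]] to have type s with [[idea admires] allegedly] of type ⟨t, ⟨s, s⟩⟩, most must be the function: most : ⟨⟨t, ⟨s, s⟩⟩, s⟩.

⟨⟨t, ⟨s, s⟩⟩, s⟩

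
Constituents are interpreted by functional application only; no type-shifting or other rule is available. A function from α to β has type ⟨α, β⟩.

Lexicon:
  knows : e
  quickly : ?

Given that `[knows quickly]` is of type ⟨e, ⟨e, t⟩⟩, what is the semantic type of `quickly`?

At [knows quickly] (required: ⟨e, ⟨e, t⟩⟩): knows is e, which is not a function with range ⟨e, ⟨e, t⟩⟩; hence quickly is the functor — type ⟨e, ⟨e, ⟨e, t⟩⟩⟩.

⟨e, ⟨e, ⟨e, t⟩⟩⟩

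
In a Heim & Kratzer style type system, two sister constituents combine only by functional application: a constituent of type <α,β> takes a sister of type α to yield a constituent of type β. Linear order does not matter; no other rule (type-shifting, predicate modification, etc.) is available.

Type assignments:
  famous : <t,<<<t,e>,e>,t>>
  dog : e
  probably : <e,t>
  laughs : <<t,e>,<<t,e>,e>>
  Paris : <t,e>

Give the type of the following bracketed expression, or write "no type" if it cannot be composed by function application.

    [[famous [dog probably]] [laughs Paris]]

t

[dog probably] — probably of type <e,t> combines with dog of type e: type t.
[famous [dog probably]] — famous of type <t,<<<t,e>,e>,t>> combines with [dog probably] of type t: type <<<t,e>,e>,t>.
[laughs Paris] — laughs of type <<t,e>,<<t,e>,e>> combines with Paris of type <t,e>: type <<t,e>,e>.
[[famous [dog probably]] [laughs Paris]] — [famous [dog probably]] of type <<<t,e>,e>,t> combines with [laughs Paris] of type <<t,e>,e>: type t.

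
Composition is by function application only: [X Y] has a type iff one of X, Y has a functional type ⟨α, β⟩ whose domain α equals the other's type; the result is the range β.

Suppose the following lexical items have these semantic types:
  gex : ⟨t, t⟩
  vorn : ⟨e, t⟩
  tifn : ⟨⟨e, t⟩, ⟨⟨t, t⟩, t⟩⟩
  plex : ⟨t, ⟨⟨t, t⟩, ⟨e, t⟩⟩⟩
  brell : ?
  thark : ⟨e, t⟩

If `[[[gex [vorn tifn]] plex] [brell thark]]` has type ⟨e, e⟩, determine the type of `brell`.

⟨⟨e, t⟩, ⟨⟨⟨t, t⟩, ⟨e, t⟩⟩, ⟨e, e⟩⟩⟩

For [[[gex [vorn tifn]] plex] [brell thark]] to have type ⟨e, e⟩ with [[gex [vorn tifn]] plex] of type ⟨⟨t, t⟩, ⟨e, t⟩⟩, [brell thark] must be the function: [brell thark] : ⟨⟨⟨t, t⟩, ⟨e, t⟩⟩, ⟨e, e⟩⟩.
For [brell thark] to have type ⟨⟨⟨t, t⟩, ⟨e, t⟩⟩, ⟨e, e⟩⟩ with thark of type ⟨e, t⟩, brell must be the function: brell : ⟨⟨e, t⟩, ⟨⟨⟨t, t⟩, ⟨e, t⟩⟩, ⟨e, e⟩⟩⟩.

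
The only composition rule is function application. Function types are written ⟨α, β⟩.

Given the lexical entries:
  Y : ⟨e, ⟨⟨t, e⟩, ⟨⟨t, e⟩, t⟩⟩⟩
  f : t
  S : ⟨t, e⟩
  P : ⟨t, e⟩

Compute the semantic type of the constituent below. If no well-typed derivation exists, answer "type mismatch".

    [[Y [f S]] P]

⟨⟨t, e⟩, t⟩

[f S]: functor S : ⟨t, e⟩, argument f : t; result e.
[Y [f S]]: functor Y : ⟨e, ⟨⟨t, e⟩, ⟨⟨t, e⟩, t⟩⟩⟩, argument [f S] : e; result ⟨⟨t, e⟩, ⟨⟨t, e⟩, t⟩⟩.
[[Y [f S]] P]: functor [Y [f S]] : ⟨⟨t, e⟩, ⟨⟨t, e⟩, t⟩⟩, argument P : ⟨t, e⟩; result ⟨⟨t, e⟩, t⟩.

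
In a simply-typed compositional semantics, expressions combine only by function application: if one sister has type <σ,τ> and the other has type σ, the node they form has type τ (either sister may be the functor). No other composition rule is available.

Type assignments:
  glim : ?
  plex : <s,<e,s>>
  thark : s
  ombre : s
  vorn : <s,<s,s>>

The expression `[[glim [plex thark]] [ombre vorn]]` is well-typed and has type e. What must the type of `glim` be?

At [[glim [plex thark]] [ombre vorn]] (required: e): [ombre vorn] is <s,s>, which is not a function with range e; hence [glim [plex thark]] is the functor — type <<s,s>,e>.
At [glim [plex thark]] (required: <<s,s>,e>): [plex thark] is <e,s>, which is not a function with range <<s,s>,e>; hence glim is the functor — type <<e,s>,<<s,s>,e>>.

<<e,s>,<<s,s>,e>>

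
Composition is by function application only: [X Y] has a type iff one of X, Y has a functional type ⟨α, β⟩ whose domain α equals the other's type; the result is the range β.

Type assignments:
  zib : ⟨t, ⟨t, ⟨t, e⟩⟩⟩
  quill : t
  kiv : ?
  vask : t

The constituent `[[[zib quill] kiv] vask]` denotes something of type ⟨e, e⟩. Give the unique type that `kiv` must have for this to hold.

[[[zib quill] kiv] vask] is required to be ⟨e, e⟩. vask : t cannot yield ⟨e, e⟩ as functor, so [[zib quill] kiv] : ⟨t, ⟨e, e⟩⟩.
[[zib quill] kiv] is required to be ⟨t, ⟨e, e⟩⟩. [zib quill] : ⟨t, ⟨t, e⟩⟩ cannot yield ⟨t, ⟨e, e⟩⟩ as functor, so kiv : ⟨⟨t, ⟨t, e⟩⟩, ⟨t, ⟨e, e⟩⟩⟩.

⟨⟨t, ⟨t, e⟩⟩, ⟨t, ⟨e, e⟩⟩⟩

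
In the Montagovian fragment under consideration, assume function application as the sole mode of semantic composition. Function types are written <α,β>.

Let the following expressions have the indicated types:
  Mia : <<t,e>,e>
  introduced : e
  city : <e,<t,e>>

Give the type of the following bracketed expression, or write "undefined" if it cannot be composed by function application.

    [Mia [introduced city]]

e

[introduced city]: city is <e,<t,e>>, introduced is e; result <t,e>.
[Mia [introduced city]]: Mia is <<t,e>,e>, [introduced city] is <t,e>; result e.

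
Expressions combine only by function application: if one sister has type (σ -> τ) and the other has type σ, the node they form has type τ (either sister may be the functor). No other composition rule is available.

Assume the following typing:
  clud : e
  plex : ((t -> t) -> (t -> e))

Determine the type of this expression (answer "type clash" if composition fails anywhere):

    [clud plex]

At [clud plex]: neither e nor ((t -> t) -> (t -> e)) can take the other as argument; the node is ill-typed.

type clash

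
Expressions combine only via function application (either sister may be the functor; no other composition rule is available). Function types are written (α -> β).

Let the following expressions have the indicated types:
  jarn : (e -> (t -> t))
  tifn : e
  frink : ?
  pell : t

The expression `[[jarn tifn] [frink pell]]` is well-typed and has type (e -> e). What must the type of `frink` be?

[[jarn tifn] [frink pell]] must have type (e -> e). The sister [jarn tifn] has type (t -> t); that is not a function onto (e -> e), so [frink pell] must be the functor, of type ((t -> t) -> (e -> e)).
[frink pell] must have type ((t -> t) -> (e -> e)). The sister pell has type t; that is not a function onto ((t -> t) -> (e -> e)), so frink must be the functor, of type (t -> ((t -> t) -> (e -> e))).

(t -> ((t -> t) -> (e -> e)))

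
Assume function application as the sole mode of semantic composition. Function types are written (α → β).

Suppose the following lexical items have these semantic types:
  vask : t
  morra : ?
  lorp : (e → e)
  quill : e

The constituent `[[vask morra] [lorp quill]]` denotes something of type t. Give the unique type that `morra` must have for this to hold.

(t → (e → t))

At [[vask morra] [lorp quill]] (required: t): [lorp quill] is e, which is not a function with range t; hence [vask morra] is the functor — type (e → t).
At [vask morra] (required: (e → t)): vask is t, which is not a function with range (e → t); hence morra is the functor — type (t → (e → t)).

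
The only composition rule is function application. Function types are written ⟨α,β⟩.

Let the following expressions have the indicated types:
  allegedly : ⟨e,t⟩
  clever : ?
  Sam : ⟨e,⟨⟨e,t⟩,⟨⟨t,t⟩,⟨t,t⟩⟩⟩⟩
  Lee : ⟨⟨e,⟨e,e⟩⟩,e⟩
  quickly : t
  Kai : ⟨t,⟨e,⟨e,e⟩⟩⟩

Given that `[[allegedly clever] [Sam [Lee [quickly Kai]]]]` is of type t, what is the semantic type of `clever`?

At [[allegedly clever] [Sam [Lee [quickly Kai]]]] (required: t): [Sam [Lee [quickly Kai]]] is ⟨⟨e,t⟩,⟨⟨t,t⟩,⟨t,t⟩⟩⟩, which is not a function with range t; hence [allegedly clever] is the functor — type ⟨⟨⟨e,t⟩,⟨⟨t,t⟩,⟨t,t⟩⟩⟩,t⟩.
At [allegedly clever] (required: ⟨⟨⟨e,t⟩,⟨⟨t,t⟩,⟨t,t⟩⟩⟩,t⟩): allegedly is ⟨e,t⟩, which is not a function with range ⟨⟨⟨e,t⟩,⟨⟨t,t⟩,⟨t,t⟩⟩⟩,t⟩; hence clever is the functor — type ⟨⟨e,t⟩,⟨⟨⟨e,t⟩,⟨⟨t,t⟩,⟨t,t⟩⟩⟩,t⟩⟩.

⟨⟨e,t⟩,⟨⟨⟨e,t⟩,⟨⟨t,t⟩,⟨t,t⟩⟩⟩,t⟩⟩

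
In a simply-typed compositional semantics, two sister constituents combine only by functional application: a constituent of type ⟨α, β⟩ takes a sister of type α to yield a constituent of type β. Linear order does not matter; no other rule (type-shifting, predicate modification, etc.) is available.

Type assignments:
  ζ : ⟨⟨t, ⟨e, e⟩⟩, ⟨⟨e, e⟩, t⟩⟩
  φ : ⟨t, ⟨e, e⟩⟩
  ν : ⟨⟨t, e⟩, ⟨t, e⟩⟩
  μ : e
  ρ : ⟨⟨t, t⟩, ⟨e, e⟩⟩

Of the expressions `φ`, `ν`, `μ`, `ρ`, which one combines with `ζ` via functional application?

φ — combines: ζ : ⟨⟨t, ⟨e, e⟩⟩, ⟨⟨e, e⟩, t⟩⟩ takes φ : ⟨t, ⟨e, e⟩⟩ as argument, giving ⟨⟨e, e⟩, t⟩.
ν : ⟨⟨t, e⟩, ⟨t, e⟩⟩ — no; ζ wants ⟨t, ⟨e, e⟩⟩, and ν wants ⟨t, e⟩.
μ : e — no; ζ wants ⟨t, ⟨e, e⟩⟩, and μ wants nothing (atomic).
ρ : ⟨⟨t, t⟩, ⟨e, e⟩⟩ — no; ζ wants ⟨t, ⟨e, e⟩⟩, and ρ wants ⟨t, t⟩.

φ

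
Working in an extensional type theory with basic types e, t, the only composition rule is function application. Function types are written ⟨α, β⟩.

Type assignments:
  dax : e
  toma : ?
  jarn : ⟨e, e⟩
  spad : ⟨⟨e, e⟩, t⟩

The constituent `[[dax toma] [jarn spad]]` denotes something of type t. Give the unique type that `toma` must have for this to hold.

[[dax toma] [jarn spad]] is required to be t. [jarn spad] : t cannot yield t as functor, so [dax toma] : ⟨t, t⟩.
[dax toma] is required to be ⟨t, t⟩. dax : e cannot yield ⟨t, t⟩ as functor, so toma : ⟨e, ⟨t, t⟩⟩.

⟨e, ⟨t, t⟩⟩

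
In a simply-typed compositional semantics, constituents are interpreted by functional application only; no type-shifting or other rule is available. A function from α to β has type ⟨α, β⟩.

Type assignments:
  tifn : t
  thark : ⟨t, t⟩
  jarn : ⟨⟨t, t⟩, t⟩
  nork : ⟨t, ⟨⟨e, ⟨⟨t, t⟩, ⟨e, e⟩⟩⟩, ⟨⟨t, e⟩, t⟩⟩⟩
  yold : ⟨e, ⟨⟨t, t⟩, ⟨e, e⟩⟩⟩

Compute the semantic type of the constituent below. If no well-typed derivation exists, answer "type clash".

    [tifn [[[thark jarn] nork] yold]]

[thark jarn]: functor jarn : ⟨⟨t, t⟩, t⟩, argument thark : ⟨t, t⟩; result t.
[[thark jarn] nork]: functor nork : ⟨t, ⟨⟨e, ⟨⟨t, t⟩, ⟨e, e⟩⟩⟩, ⟨⟨t, e⟩, t⟩⟩⟩, argument [thark jarn] : t; result ⟨⟨e, ⟨⟨t, t⟩, ⟨e, e⟩⟩⟩, ⟨⟨t, e⟩, t⟩⟩.
[[[thark jarn] nork] yold]: functor [[thark jarn] nork] : ⟨⟨e, ⟨⟨t, t⟩, ⟨e, e⟩⟩⟩, ⟨⟨t, e⟩, t⟩⟩, argument yold : ⟨e, ⟨⟨t, t⟩, ⟨e, e⟩⟩⟩; result ⟨⟨t, e⟩, t⟩.
[tifn [[[thark jarn] nork] yold]]: t and ⟨⟨t, e⟩, t⟩ cannot combine by function application — type clash.

type clash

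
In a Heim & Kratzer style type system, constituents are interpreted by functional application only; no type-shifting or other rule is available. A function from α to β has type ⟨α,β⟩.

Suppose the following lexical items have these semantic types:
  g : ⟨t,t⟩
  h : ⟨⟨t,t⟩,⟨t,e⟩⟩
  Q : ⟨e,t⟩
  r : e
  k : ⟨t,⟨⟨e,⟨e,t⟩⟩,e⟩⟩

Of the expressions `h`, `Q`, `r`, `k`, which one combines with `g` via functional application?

h — combines: h : ⟨⟨t,t⟩,⟨t,e⟩⟩ takes g : ⟨t,t⟩ as argument, giving ⟨t,e⟩.
Q : ⟨e,t⟩ — does not combine with g.
r : e — does not combine with g.
k : ⟨t,⟨⟨e,⟨e,t⟩⟩,e⟩⟩ — does not combine with g.

h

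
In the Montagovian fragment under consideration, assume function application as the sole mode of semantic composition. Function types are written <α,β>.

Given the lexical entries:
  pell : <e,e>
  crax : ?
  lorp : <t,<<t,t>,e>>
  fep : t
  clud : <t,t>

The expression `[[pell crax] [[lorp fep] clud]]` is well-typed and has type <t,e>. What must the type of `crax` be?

[[pell crax] [[lorp fep] clud]] is required to be <t,e>. [[lorp fep] clud] : e cannot yield <t,e> as functor, so [pell crax] : <e,<t,e>>.
[pell crax] is required to be <e,<t,e>>. pell : <e,e> cannot yield <e,<t,e>> as functor, so crax : <<e,e>,<e,<t,e>>>.

<<e,e>,<e,<t,e>>>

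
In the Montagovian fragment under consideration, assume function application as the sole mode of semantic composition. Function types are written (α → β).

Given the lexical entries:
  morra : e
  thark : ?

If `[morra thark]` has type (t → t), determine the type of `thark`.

(e → (t → t))

At [morra thark] (required: (t → t)): morra is e, which is not a function with range (t → t); hence thark is the functor — type (e → (t → t)).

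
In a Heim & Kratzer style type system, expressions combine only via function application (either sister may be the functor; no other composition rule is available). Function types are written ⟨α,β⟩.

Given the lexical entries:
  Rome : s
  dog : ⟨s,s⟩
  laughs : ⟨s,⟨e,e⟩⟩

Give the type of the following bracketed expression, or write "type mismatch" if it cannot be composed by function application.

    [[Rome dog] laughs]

At [Rome dog], dog : ⟨s,s⟩ takes Rome : s, giving s.
At [[Rome dog] laughs], laughs : ⟨s,⟨e,e⟩⟩ takes [Rome dog] : s, giving ⟨e,e⟩.

⟨e,e⟩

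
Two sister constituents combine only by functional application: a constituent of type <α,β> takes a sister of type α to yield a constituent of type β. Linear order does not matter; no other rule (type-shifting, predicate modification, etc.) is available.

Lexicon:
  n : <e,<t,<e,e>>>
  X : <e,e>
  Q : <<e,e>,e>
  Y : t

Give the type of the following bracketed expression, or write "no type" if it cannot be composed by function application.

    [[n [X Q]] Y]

[X Q]: Q is <<e,e>,e>, X is <e,e>; result e.
[n [X Q]]: n is <e,<t,<e,e>>>, [X Q] is e; result <t,<e,e>>.
[[n [X Q]] Y]: [n [X Q]] is <t,<e,e>>, Y is t; result <e,e>.

<e,e>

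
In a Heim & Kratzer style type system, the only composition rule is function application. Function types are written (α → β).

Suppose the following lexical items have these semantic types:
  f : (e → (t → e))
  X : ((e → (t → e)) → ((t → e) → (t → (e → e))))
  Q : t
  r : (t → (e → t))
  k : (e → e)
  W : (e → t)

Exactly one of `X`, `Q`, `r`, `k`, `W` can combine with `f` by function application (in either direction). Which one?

X — combines: X : ((e → (t → e)) → ((t → e) → (t → (e → e)))) takes f : (e → (t → e)) as argument, giving ((t → e) → (t → (e → e))).
Q : t — no; f wants e, and Q wants nothing (atomic).
r : (t → (e → t)) — no; f wants e, and r wants t.
k : (e → e) — no; f wants e, and k wants e.
W : (e → t) — no; f wants e, and W wants e.

X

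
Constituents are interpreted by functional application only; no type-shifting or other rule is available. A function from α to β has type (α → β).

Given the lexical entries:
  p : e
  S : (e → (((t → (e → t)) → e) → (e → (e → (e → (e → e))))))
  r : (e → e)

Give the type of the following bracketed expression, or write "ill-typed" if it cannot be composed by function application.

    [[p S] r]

ill-typed

[p S]: functor S : (e → (((t → (e → t)) → e) → (e → (e → (e → (e → e)))))), argument p : e; result (((t → (e → t)) → e) → (e → (e → (e → (e → e))))).
[[p S] r]: (((t → (e → t)) → e) → (e → (e → (e → (e → e))))) with (e → e) — neither is a function whose domain matches the other; composition fails here.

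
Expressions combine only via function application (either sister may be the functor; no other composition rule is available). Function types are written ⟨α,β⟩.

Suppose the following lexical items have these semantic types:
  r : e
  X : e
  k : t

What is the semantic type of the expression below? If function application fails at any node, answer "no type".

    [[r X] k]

[r X]: e with e — neither is a function whose domain matches the other; composition fails here.

no type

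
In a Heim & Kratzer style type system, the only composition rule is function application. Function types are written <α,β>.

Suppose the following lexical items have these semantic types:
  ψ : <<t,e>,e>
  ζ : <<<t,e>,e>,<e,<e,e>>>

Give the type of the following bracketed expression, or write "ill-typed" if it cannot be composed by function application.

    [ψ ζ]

<e,<e,e>>

[ψ ζ]: functor ζ : <<<t,e>,e>,<e,<e,e>>>, argument ψ : <<t,e>,e>; result <e,<e,e>>.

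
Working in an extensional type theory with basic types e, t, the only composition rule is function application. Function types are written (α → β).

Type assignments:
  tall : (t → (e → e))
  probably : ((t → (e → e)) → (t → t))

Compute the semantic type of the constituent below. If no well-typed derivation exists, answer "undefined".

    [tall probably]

[tall probably]: functor probably : ((t → (e → e)) → (t → t)), argument tall : (t → (e → e)); result (t → t).

(t → t)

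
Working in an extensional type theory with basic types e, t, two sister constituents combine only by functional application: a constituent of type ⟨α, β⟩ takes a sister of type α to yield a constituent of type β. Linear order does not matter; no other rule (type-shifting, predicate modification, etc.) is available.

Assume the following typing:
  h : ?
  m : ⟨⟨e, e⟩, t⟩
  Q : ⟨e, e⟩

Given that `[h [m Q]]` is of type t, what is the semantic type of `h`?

⟨t, t⟩

At [h [m Q]] (required: t): [m Q] is t, which is not a function with range t; hence h is the functor — type ⟨t, t⟩.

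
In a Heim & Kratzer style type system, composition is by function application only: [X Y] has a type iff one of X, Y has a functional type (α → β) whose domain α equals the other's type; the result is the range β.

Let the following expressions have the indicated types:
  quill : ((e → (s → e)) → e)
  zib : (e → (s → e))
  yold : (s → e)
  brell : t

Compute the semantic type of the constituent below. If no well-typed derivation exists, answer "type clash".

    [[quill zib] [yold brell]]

[quill zib] — quill of type ((e → (s → e)) → e) combines with zib of type (e → (s → e)): type e.
[yold brell]: (s → e) with t — neither is a function whose domain matches the other; composition fails here.

type clash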